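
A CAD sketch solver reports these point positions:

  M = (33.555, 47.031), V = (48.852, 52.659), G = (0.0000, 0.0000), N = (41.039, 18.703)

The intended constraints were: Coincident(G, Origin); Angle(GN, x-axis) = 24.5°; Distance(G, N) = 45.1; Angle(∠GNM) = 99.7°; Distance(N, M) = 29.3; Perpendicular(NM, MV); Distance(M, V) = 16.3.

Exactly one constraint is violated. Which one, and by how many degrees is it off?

Perpendicular(NM, MV) — off by 5.40°.

G = (0.00, 0.00) ✓; GN at 24.50° ✓; |GN| = 45.10 ✓; ∠GNM = 99.70° ✓; |NM| = 29.30 ✓; ∠(NM, MV) = 84.60° ✗; |MV| = 16.30 ✓.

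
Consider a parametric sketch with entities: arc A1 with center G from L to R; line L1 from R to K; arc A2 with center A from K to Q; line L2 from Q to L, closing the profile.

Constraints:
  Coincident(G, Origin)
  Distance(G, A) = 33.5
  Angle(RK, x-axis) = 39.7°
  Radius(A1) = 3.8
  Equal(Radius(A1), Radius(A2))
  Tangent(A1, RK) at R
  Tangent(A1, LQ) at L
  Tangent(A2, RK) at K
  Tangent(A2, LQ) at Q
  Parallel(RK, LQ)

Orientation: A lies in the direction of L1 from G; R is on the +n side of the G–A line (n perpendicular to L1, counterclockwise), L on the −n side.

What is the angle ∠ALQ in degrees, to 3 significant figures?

6.47°

Tangency of A1 to both parallel lines with radius 3.8 puts R and L at G ± 3.8·n: R = (-2.43, 2.92), L = (2.43, -2.92). Equal radii place K and Q the same way about A: K = A + 3.8·n = (23.3, 24.3), Q = A − 3.8·n = (28.2, 18.5). Then cos ∠ALQ = LA·LQ / (|LA||LQ|), giving 6.47°.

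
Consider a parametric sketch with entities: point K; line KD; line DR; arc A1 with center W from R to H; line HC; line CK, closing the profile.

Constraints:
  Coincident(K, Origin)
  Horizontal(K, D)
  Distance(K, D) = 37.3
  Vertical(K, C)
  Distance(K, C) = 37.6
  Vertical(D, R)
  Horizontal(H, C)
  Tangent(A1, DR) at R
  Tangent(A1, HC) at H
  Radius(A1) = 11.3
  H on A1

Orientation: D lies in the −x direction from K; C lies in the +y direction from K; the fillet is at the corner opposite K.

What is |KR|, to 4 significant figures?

45.64

K is at the origin; K and D share the same y with |KD| = 37.3 and D on the −x side, so D = (-37.30, 0.000). K and C share the same x with |KC| = 37.6 and C on the +y side, so C = (0.000, 37.60). The virtual corner opposite K is at (-37.30, 37.60). A1 meets DR tangentially, so WR is at right angles to DR and A1 meets HC tangentially, so WH is at right angles to HC, with radius 11.3, so the center W sits 11.3 in from both sides at W = (-26.00, 26.30). That places the tangent points at R = (-37.30, 26.30) on DR and H = (-26.00, 37.60) on HC. Then |KR| = |R − K| = 45.64.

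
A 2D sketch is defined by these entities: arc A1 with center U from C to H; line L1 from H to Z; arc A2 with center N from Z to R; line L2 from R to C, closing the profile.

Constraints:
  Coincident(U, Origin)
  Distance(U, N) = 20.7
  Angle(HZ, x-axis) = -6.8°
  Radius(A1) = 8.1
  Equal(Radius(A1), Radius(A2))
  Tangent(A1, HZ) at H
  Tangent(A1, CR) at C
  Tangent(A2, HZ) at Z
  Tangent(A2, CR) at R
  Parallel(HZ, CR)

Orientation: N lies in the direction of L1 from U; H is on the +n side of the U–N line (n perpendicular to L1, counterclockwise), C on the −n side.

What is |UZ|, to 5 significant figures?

22.228

The slot axis is L1's direction at -6.8°, so u = (cos -6.8°, sin -6.8°) = (0.99297, -0.11840) and n = (−sin -6.8°, cos -6.8°) = (0.11840, 0.99297). U is at the origin and N lies 20.7 along u from U, so N = 20.7·u = (20.554, -2.4510). Tangency of A1 to both parallel lines with radius 8.1 puts H and C at U ± 8.1·n: H = (0.95907, 8.0430), C = (-0.95907, -8.0430). Equal radii place Z and R the same way about N: Z = N + 8.1·n = (21.513, 5.5921), R = N − 8.1·n = (19.595, -10.494). Then |UZ| = |Z − U| = 22.228.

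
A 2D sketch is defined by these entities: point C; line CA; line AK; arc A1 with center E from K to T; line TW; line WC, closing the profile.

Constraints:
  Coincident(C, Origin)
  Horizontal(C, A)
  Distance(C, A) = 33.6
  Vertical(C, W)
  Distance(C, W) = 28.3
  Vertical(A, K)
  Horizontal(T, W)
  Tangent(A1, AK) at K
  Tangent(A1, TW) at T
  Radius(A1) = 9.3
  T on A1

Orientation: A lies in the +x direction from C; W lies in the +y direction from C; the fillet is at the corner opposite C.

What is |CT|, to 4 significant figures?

37.30

C is at the origin; CA is horizontal with |CA| = 33.6 and A on the +x side, so A = (33.60, 0.000). C and W share the same x with |CW| = 28.3 and W on the +y side, so W = (0.000, 28.30). The virtual corner opposite C is at (33.60, 28.30). Since A1 is tangent to AK there, EK ⟂ AK and A1 meets TW tangentially, so ET is at right angles to TW, with radius 9.3, so the center E sits 9.3 in from both sides at E = (24.30, 19.00). That places the tangent points at K = (33.60, 19.00) on AK and T = (24.30, 28.30) on TW. Then |CT| = |T − C| = 37.30.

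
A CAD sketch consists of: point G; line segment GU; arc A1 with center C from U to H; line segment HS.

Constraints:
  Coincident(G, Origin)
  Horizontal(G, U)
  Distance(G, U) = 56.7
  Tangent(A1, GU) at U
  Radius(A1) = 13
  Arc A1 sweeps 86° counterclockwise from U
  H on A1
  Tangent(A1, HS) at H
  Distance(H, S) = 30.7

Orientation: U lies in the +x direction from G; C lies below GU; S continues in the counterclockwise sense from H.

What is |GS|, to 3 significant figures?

59.6

On A1, U sits at bearing 90° from C; an 86° counterclockwise sweep puts H at bearing 176°, so H = C + 13.0·(cos 176°, sin 176°) = (43.7, -12.1). The tangent condition forces CH to be normal to HS, so HS runs along (−sin 176°, cos 176°); with |HS| = 30.7, S = (41.6, -42.7). Then |GS| = |S − G| = 59.6.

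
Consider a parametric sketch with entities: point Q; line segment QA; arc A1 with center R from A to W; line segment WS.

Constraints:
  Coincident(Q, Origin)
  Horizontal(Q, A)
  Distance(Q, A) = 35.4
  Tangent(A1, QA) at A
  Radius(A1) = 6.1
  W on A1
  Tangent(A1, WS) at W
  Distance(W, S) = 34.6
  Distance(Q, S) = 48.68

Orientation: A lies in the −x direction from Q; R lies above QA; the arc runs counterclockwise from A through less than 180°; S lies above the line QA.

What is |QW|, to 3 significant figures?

29.9

Checks: |RW| = 6.100 ✓; ∠(RW, WS) = 90.00° ✓; |WS| = 34.60 ✓; |QS| = 48.68 ✓.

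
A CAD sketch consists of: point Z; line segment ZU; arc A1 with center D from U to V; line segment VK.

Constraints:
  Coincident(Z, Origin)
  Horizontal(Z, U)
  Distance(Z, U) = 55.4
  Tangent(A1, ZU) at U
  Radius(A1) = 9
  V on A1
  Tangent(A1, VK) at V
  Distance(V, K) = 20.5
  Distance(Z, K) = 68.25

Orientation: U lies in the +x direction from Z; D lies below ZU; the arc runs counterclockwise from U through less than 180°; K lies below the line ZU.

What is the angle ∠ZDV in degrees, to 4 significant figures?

47.32°

Checks: |DV| = 9.000 ✓; ∠(DV, VK) = 90.00° ✓; |VK| = 20.50 ✓; |ZK| = 68.25 ✓.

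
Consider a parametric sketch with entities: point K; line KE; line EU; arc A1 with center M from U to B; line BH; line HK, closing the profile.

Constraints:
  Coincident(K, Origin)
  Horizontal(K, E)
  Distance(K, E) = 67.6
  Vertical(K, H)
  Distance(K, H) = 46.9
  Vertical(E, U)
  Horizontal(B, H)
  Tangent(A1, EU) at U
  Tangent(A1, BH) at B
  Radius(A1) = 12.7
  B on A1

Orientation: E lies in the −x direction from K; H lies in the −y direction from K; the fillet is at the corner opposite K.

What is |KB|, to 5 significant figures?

72.205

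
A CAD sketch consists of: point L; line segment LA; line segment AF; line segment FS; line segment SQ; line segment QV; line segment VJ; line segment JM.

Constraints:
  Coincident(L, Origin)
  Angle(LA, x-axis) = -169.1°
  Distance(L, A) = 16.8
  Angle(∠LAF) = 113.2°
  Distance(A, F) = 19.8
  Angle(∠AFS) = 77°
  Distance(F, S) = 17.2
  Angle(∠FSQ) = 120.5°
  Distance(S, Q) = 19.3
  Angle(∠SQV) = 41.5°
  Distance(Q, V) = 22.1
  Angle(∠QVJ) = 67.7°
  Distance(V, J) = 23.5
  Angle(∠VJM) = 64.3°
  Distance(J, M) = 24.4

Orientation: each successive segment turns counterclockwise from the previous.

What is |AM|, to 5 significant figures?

27.135

L is at the origin; LA runs at -169.1° with length 16.8, so A = (-16.497, -3.1768). ∠LAF = 113.2° gives AF at -102.30° from the x-axis; with |AF| = 19.8, F = (-20.715, -22.522). ∠AFS = 77.0° gives FS at 0.70000° from the x-axis; with |FS| = 17.2, S = (-3.5162, -22.312). ∠FSQ = 120.5° gives SQ at 60.200° from the x-axis; with |SQ| = 19.3, Q = (6.0754, -5.5643). ∠SQV = 41.5° gives QV at -161.30° from the x-axis; with |QV| = 22.1, V = (-14.858, -12.650). ∠QVJ = 67.7° gives VJ at -49.000° from the x-axis; with |VJ| = 23.5, J = (0.55945, -30.386). ∠VJM = 64.3° gives JM at 66.700° from the x-axis; with |JM| = 24.4, M = (10.211, -7.9754). Then |AM| = |M − A| = 27.135.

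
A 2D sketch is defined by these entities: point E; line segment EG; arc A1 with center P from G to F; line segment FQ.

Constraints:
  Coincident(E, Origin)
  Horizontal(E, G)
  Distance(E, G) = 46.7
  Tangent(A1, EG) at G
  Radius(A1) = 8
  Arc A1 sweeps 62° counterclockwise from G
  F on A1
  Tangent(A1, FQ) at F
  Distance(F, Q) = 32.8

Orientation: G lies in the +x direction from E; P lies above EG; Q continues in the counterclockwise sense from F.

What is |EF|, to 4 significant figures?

53.93

The tangent condition forces PG to be normal to EG, so P = G + (0, 8) = (46.70, 8.000). On A1, G sits at bearing -90° from P; a 62° counterclockwise sweep puts F at bearing -28°, so F = P + 8.0·(cos -28°, sin -28°) = (53.76, 4.244). Then |EF| = |F − E| = 53.93.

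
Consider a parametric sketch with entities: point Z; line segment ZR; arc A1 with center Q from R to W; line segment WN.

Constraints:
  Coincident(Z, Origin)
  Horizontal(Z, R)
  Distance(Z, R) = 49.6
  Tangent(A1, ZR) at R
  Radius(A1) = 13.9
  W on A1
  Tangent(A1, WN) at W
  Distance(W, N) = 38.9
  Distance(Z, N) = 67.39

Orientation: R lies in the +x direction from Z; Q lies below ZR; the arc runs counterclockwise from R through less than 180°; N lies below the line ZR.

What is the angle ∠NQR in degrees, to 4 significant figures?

166.8°

Checks: |QW| = 13.90 ✓; ∠(QW, WN) = 90.00° ✓; |WN| = 38.90 ✓; |ZN| = 67.39 ✓.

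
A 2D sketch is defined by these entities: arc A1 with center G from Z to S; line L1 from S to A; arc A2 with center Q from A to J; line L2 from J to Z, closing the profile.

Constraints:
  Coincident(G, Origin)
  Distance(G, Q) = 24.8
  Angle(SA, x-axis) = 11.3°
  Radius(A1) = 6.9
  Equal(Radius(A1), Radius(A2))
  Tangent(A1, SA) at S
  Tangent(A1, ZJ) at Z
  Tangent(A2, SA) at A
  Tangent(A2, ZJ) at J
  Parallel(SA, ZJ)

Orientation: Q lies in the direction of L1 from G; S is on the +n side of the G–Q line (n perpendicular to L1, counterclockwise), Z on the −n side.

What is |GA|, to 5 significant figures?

25.742

Tangency of A1 to both parallel lines with radius 6.9 puts S and Z at G ± 6.9·n: S = (-1.3520, 6.7662), Z = (1.3520, -6.7662). Equal radii place A and J the same way about Q: A = Q + 6.9·n = (22.967, 11.626), J = Q − 6.9·n = (25.671, -1.9068). Then |GA| = |A − G| = 25.742.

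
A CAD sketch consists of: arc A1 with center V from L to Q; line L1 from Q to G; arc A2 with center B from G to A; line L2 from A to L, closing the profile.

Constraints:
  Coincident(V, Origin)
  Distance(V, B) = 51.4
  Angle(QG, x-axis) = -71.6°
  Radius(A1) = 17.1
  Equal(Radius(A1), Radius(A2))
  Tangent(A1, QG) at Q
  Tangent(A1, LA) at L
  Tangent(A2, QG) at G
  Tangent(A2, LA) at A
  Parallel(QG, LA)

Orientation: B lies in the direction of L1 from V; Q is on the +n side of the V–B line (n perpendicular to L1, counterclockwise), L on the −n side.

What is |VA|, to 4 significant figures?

54.17

Tangency of A1 to both parallel lines with radius 17.1 puts Q and L at V ± 17.1·n: Q = (16.23, 5.398), L = (-16.23, -5.398). Equal radii place G and A the same way about B: G = B + 17.1·n = (32.45, -43.37), A = B − 17.1·n = (-0.001419, -54.17). Then |VA| = |A − V| = 54.17.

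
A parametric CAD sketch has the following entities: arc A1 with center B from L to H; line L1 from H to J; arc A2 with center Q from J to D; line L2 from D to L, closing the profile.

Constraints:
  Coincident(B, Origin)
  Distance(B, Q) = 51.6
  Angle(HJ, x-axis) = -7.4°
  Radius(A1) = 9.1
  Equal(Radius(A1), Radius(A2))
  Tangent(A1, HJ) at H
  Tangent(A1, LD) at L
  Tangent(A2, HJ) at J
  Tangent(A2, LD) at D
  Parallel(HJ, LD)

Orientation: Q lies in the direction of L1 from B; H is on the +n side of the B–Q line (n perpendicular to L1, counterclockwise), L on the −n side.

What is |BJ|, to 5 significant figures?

52.396

The slot axis is L1's direction at -7.4°, so u = (cos -7.4°, sin -7.4°) = (0.99167, -0.12880) and n = (−sin -7.4°, cos -7.4°) = (0.12880, 0.99167). B is at the origin and Q lies 51.6 along u from B, so Q = 51.6·u = (51.170, -6.6459). Tangency of A1 to both parallel lines with radius 9.1 puts H and L at B ± 9.1·n: H = (1.1720, 9.0242), L = (-1.1720, -9.0242). Equal radii place J and D the same way about Q: J = Q + 9.1·n = (52.342, 2.3784), D = Q − 9.1·n = (49.998, -15.670). Then |BJ| = |J − B| = 52.396.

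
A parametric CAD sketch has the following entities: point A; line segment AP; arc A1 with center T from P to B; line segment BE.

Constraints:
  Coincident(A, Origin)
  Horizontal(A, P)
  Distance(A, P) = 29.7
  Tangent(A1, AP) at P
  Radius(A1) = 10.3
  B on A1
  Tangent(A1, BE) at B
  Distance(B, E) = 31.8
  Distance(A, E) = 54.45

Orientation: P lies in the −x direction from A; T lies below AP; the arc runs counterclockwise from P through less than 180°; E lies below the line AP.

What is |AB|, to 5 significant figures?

41.690

Checks: |TB| = 10.30 ✓; ∠(TB, BE) = 90.00° ✓; |BE| = 31.80 ✓; |AE| = 54.45 ✓.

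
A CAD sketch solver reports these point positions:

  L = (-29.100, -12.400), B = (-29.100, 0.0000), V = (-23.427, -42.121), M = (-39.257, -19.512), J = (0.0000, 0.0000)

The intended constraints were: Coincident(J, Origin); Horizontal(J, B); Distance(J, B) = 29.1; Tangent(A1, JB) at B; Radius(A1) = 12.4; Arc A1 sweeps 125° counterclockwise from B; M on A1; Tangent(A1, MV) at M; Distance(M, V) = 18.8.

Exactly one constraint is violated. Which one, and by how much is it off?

Distance(M, V) = 18.8 — off by 8.80.

J = (0.00, 0.00) ✓; J.y = 0.00, B.y = 0.00 ✓; |JB| = 29.10 ✓; ∠(LB, BJ) = 90.00° ✓; |LB| = 12.40 ✓; bearing(L→M) − bearing(L→B) = 125.0° ✓; |LM| = 12.40 ✓; ∠(LM, MV) = 90.00° ✓; |MV| = 27.60 ✗.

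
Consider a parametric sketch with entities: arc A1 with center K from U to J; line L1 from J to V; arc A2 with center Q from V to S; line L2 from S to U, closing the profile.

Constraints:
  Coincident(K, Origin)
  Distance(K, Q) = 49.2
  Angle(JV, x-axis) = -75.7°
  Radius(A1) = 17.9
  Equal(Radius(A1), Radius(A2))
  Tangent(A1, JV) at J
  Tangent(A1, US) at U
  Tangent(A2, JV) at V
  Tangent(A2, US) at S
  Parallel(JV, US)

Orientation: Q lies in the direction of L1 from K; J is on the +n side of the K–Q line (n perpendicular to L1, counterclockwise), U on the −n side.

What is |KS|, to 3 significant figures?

52.4

Tangency of A1 to both parallel lines with radius 17.9 puts J and U at K ± 17.9·n: J = (17.3, 4.42), U = (-17.3, -4.42). Equal radii place V and S the same way about Q: V = Q + 17.9·n = (29.5, -43.3), S = Q − 17.9·n = (-5.19, -52.1). Then |KS| = |S − K| = 52.4.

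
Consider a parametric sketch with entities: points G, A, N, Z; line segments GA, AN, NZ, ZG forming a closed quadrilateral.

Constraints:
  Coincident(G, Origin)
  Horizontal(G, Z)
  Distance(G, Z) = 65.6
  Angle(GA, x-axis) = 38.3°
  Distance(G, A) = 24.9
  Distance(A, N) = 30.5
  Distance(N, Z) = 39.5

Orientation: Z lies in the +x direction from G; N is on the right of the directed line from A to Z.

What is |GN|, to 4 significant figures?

31.67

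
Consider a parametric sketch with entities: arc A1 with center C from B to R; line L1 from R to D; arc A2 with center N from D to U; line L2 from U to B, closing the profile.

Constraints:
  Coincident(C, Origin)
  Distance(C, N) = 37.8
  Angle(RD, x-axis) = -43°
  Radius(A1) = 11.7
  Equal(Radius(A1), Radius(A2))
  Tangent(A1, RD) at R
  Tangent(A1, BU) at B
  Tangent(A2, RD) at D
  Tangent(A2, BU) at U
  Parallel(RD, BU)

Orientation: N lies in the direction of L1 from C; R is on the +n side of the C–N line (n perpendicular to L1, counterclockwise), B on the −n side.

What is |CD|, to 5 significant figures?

39.569

Tangency of A1 to both parallel lines with radius 11.7 puts R and B at C ± 11.7·n: R = (7.9794, 8.5568), B = (-7.9794, -8.5568). Equal radii place D and U the same way about N: D = N + 11.7·n = (35.625, -17.223), U = N − 11.7·n = (19.666, -34.336). Then |CD| = |D − C| = 39.569.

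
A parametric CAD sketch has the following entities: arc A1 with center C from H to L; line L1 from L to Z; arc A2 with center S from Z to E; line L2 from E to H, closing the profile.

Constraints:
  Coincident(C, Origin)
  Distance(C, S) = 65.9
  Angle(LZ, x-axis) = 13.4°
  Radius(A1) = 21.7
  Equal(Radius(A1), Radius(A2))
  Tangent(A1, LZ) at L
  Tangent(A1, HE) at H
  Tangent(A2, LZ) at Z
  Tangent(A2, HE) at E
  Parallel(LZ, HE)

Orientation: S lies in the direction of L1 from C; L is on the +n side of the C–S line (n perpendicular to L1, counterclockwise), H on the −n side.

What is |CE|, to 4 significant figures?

69.38

Tangency of A1 to both parallel lines with radius 21.7 puts L and H at C ± 21.7·n: L = (-5.029, 21.11), H = (5.029, -21.11). Equal radii place Z and E the same way about S: Z = S + 21.7·n = (59.08, 36.38), E = S − 21.7·n = (69.13, -5.837). Then |CE| = |E − C| = 69.38.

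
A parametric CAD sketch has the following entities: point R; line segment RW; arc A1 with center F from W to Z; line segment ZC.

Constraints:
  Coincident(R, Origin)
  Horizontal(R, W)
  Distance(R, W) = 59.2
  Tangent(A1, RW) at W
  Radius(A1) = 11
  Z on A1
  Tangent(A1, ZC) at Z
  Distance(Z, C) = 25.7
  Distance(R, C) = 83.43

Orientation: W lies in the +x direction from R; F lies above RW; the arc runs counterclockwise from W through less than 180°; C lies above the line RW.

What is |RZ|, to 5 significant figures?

70.254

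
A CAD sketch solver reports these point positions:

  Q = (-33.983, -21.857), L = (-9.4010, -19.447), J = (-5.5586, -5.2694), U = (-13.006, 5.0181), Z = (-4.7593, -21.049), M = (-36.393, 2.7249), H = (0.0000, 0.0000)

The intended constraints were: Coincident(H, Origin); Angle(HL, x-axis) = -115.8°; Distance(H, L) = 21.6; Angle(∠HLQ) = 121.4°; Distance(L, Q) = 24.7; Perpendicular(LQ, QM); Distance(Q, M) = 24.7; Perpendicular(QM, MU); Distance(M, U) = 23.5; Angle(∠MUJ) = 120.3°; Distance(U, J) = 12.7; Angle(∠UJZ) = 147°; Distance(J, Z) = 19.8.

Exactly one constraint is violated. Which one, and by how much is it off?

Distance(J, Z) = 19.8 — off by 4.00.

H = (0.00, 0.00) ✓; HL at -115.8° ✓; |HL| = 21.60 ✓; ∠HLQ = 121.4° ✓; |LQ| = 24.70 ✓; ∠(LQ, QM) = 90.00° ✓; |QM| = 24.70 ✓; ∠(QM, MU) = 90.00° ✓; |MU| = 23.50 ✓; ∠MUJ = 120.3° ✓; |UJ| = 12.70 ✓; ∠UJZ = 147.0° ✓; |JZ| = 15.80 ✗.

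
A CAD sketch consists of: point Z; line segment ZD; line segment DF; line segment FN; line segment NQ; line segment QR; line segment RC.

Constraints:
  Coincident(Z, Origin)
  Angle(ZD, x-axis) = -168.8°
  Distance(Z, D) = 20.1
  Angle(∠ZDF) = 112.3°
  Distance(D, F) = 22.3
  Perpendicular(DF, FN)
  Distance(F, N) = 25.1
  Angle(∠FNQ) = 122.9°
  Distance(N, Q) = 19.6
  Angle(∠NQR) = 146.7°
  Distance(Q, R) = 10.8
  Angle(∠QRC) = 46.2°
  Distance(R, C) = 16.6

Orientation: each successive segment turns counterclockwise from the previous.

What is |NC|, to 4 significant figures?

15.74

Z is at the origin; ZD runs at -168.8° with length 20.1, so D = (-19.72, -3.904). ∠ZDF = 112.3° gives DF at -101.1° from the x-axis; with |DF| = 22.3, F = (-24.01, -25.79). DF is perpendicular to FN, so FN runs at -11.10°; with |FN| = 25.1, N = (0.6200, -30.62). ∠FNQ = 122.9° gives NQ at 46.00° from the x-axis; with |NQ| = 19.6, Q = (14.24, -16.52). ∠NQR = 146.7° gives QR at 79.30° from the x-axis; with |QR| = 10.8, R = (16.24, -5.908). ∠QRC = 46.2° gives RC at -146.9° from the x-axis; with |RC| = 16.6, C = (2.334, -14.97). Then |NC| = |C − N| = 15.74.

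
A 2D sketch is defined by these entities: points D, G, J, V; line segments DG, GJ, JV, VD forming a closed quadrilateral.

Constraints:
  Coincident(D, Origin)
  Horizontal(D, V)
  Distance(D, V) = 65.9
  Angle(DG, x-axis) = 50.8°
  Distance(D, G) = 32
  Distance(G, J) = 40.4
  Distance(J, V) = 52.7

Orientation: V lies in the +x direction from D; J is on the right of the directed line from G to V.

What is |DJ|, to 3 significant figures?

21.8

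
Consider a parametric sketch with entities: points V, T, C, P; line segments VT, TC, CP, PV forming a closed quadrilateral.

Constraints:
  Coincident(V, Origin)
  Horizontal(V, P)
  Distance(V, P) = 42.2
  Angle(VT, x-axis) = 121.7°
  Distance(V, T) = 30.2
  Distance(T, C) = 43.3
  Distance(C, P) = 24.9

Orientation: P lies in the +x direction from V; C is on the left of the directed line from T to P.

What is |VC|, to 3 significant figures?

33.5

Checks: V = (0.00, 0.00) ✓; |TC| = 43.30 ✓; |CP| = 24.90 ✓.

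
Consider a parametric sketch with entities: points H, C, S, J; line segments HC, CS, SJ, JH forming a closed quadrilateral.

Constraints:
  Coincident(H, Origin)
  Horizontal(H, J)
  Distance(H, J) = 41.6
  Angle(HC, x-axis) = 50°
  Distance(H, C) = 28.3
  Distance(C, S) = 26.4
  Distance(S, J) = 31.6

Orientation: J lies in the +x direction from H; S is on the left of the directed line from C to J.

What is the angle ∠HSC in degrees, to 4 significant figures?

14.48°

Checks: |CS| = 26.40 ✓; |SJ| = 31.60 ✓.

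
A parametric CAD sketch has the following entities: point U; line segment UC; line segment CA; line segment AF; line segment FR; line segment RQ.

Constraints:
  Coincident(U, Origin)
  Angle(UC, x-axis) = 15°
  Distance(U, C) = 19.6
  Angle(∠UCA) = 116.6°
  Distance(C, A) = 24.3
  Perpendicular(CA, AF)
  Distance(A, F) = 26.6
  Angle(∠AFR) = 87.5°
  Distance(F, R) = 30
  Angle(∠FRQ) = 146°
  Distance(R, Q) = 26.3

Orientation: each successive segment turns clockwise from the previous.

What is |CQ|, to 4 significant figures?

28.50

U is at the origin; UC runs at 15.0° with length 19.6, so C = (18.93, 5.073). ∠UCA = 116.6° gives CA at -48.40° from the x-axis; with |CA| = 24.3, A = (35.07, -13.10). CA is perpendicular to AF, so AF runs at -138.4°; with |AF| = 26.6, F = (15.17, -30.76). ∠AFR = 87.5° gives FR at 129.1° from the x-axis; with |FR| = 30.0, R = (-3.746, -7.478). ∠FRQ = 146.0° gives RQ at 95.10° from the x-axis; with |RQ| = 26.3, Q = (-6.084, 18.72). Then |CQ| = |Q − C| = 28.50.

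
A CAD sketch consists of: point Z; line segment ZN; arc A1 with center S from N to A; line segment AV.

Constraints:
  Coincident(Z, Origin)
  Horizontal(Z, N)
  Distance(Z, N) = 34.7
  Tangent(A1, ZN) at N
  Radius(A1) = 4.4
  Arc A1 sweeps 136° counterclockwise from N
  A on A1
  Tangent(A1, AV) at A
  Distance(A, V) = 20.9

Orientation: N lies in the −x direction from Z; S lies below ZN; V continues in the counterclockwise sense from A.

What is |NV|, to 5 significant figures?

25.123

Z is at the origin; ZN is horizontal with |ZN| = 34.7 and N on the −x side, so N = (-34.700, 0.0000). The tangent condition forces SN to be normal to ZN, so S = N + (0, -4.4) = (-34.700, -4.4000). On A1, N sits at bearing 90° from S; a 136° counterclockwise sweep puts A at bearing 226°, so A = S + 4.4·(cos 226°, sin 226°) = (-37.756, -7.5651). The tangent condition forces SA to be normal to AV, so AV runs along (−sin 226°, cos 226°); with |AV| = 20.9, V = (-22.722, -22.083). Then |NV| = |V − N| = 25.123.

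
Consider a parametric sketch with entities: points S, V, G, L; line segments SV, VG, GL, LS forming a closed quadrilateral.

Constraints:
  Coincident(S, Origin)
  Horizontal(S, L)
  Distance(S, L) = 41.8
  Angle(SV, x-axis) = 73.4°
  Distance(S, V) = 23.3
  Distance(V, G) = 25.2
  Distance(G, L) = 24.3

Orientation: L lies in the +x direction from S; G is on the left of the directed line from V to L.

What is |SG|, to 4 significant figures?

38.81

S is at the origin; SL is horizontal with |SL| = 41.8 and L in +x, so L = (41.8, 0). SV runs at 73.4° with |SV| = 23.3, so V = (6.657, 22.33). G is determined by |VG| = 25.2 and |GL| = 24.3 together: it lies at the intersection of circle(V, 25.2) and circle(L, 24.3). With |VL| = 41.64, the foot of the radical line on VL is 21.35 from V and the perpendicular offset is √(25.2² − 21.35²) = 13.38. Taking the left-of-VL solution: G = (31.86, 22.17).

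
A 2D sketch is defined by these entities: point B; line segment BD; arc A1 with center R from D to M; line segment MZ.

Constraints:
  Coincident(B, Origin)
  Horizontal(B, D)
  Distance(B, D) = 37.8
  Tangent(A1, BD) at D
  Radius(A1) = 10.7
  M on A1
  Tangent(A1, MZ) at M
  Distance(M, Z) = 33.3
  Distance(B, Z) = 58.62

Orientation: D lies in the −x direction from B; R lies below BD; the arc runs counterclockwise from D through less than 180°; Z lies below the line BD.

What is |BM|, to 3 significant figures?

50.0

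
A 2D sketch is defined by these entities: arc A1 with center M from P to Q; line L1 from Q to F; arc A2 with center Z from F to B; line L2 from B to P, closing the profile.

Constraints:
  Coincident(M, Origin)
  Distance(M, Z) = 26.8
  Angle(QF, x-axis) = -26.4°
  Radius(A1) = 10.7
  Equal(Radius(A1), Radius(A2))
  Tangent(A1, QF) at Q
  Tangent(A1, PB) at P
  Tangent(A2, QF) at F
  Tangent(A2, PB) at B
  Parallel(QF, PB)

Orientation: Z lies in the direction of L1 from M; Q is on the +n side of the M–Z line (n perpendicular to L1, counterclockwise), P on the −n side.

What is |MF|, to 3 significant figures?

28.9

The slot axis is L1's direction at -26.4°, so u = (cos -26.4°, sin -26.4°) = (0.896, -0.445) and n = (−sin -26.4°, cos -26.4°) = (0.445, 0.896). M is at the origin and Z lies 26.8 along u from M, so Z = 26.8·u = (24.0, -11.9). Tangency of A1 to both parallel lines with radius 10.7 puts Q and P at M ± 10.7·n: Q = (4.76, 9.58), P = (-4.76, -9.58). Equal radii place F and B the same way about Z: F = Z + 10.7·n = (28.8, -2.33), B = Z − 10.7·n = (19.2, -21.5). Then |MF| = |F − M| = 28.9.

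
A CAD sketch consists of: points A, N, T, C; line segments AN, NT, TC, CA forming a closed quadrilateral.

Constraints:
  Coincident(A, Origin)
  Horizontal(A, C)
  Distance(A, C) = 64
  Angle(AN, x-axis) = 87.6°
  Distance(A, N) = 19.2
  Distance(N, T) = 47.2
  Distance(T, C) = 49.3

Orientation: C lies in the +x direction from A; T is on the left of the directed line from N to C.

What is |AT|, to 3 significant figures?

60.0

Checks: |NT| = 47.20 ✓; |TC| = 49.30 ✓.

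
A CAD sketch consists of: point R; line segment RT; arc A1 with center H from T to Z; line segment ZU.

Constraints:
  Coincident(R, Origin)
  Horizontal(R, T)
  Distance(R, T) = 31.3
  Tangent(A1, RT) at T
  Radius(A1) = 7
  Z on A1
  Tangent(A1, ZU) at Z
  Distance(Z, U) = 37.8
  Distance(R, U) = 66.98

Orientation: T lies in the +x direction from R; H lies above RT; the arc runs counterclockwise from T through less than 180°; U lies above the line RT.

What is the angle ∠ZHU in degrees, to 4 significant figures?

79.51°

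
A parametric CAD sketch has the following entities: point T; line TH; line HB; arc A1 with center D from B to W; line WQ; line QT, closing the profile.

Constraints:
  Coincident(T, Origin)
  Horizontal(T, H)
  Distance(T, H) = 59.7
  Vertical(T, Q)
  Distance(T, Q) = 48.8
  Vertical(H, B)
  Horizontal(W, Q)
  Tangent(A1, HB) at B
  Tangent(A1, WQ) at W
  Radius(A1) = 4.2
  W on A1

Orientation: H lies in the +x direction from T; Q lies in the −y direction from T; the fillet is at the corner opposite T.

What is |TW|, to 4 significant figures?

73.90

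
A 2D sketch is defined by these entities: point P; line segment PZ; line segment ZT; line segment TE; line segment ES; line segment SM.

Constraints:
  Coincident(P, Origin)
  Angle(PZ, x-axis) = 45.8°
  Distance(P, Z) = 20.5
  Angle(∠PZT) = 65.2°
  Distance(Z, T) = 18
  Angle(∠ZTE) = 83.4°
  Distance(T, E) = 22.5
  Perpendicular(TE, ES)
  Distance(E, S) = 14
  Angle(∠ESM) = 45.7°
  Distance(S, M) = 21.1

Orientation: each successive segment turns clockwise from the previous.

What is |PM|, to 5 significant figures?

14.527

P is at the origin; PZ runs at 45.8° with length 20.5, so Z = (14.292, 14.697). ∠PZT = 65.2° gives ZT at -69.000° from the x-axis; with |ZT| = 18.0, T = (20.743, -2.1078). ∠ZTE = 83.4° gives TE at -165.60° from the x-axis; with |TE| = 22.5, E = (-1.0506, -7.7033). The perpendicularity gives ES at right angles to TE, so ES runs at 104.40°; with |ES| = 14.0, S = (-4.5323, 5.8569). ∠ESM = 45.7° gives SM at -29.900° from the x-axis; with |SM| = 21.1, M = (13.759, -4.6612). Then |PM| = |M − P| = 14.527.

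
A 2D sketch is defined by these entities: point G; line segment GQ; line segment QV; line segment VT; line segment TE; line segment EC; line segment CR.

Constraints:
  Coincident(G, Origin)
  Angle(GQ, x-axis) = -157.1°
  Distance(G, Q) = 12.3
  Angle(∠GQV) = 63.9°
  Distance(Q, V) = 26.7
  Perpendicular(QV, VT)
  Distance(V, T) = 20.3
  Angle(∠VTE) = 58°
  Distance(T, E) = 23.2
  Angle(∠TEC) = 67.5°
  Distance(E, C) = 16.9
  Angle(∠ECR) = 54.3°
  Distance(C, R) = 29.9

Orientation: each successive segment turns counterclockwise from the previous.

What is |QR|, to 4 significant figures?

34.88

G is at the origin; GQ runs at -157.1° with length 12.3, so Q = (-11.33, -4.786). ∠GQV = 63.9° gives QV at -41.00° from the x-axis; with |QV| = 26.7, V = (8.820, -22.30). QV ⟂ VT, so VT runs at 49.00°; with |VT| = 20.3, T = (22.14, -6.982). ∠VTE = 58.0° gives TE at 171.0° from the x-axis; with |TE| = 23.2, E = (-0.7762, -3.353). ∠TEC = 67.5° gives EC at -76.50° from the x-axis; with |EC| = 16.9, C = (3.169, -19.79). ∠ECR = 54.3° gives CR at 49.20° from the x-axis; with |CR| = 29.9, R = (22.71, 2.848). Then |QR| = |R − Q| = 34.88.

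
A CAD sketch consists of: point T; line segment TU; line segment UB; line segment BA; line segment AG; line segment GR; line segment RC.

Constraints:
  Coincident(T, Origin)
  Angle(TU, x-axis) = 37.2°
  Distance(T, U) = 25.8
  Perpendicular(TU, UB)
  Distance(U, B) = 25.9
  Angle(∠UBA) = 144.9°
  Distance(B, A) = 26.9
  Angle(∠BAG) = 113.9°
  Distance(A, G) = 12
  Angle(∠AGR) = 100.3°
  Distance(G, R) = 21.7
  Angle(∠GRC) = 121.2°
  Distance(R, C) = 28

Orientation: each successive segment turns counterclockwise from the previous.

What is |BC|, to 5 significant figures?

16.375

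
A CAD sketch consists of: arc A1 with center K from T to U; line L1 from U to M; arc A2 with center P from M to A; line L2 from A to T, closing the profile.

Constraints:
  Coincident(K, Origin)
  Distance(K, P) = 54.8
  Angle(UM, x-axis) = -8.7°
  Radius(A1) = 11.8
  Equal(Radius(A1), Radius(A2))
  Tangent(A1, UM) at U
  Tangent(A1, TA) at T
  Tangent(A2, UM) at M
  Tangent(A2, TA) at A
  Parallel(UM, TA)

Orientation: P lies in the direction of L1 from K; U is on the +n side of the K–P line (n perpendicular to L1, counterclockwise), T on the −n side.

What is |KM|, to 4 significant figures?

56.06

Tangency of A1 to both parallel lines with radius 11.8 puts U and T at K ± 11.8·n: U = (1.785, 11.66), T = (-1.785, -11.66). Equal radii place M and A the same way about P: M = P + 11.8·n = (55.95, 3.375), A = P − 11.8·n = (52.38, -19.95). Then |KM| = |M − K| = 56.06.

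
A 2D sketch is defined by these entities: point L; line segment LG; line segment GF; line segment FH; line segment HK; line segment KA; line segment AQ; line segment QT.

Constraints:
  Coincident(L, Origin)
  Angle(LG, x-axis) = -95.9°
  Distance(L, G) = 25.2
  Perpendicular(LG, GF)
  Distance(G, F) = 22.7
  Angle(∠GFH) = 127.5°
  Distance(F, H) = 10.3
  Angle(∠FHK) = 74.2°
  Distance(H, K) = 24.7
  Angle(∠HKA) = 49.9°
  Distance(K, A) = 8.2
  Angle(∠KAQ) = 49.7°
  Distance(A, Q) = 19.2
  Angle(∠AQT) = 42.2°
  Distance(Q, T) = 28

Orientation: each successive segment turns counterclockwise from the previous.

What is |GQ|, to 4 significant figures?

31.90

∠HKA = 49.9° gives KA at -77.50° from the x-axis; with |KA| = 8.2, A = (6.952, -16.48). ∠KAQ = 49.7° gives AQ at 52.80° from the x-axis; with |AQ| = 19.2, Q = (18.56, -1.185). Then |GQ| = |Q − G| = 31.90.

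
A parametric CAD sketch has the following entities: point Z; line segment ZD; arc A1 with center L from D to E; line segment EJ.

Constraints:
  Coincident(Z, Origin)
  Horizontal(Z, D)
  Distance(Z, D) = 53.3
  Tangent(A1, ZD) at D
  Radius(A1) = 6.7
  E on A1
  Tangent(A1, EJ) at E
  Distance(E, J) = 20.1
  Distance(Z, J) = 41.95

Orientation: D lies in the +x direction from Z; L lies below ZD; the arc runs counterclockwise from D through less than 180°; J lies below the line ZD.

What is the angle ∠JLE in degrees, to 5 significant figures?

71.565°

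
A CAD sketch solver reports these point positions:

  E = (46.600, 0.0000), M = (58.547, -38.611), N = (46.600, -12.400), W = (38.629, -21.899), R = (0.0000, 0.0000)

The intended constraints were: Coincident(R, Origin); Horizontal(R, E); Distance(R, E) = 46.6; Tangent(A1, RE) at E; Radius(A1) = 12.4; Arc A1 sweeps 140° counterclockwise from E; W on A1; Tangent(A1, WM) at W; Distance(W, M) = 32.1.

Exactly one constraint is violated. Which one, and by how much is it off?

Distance(W, M) = 32.1 — off by 6.10.

R = (0.00, 0.00) ✓; R.y = 0.00, E.y = 0.00 ✓; |RE| = 46.60 ✓; ∠(NE, ER) = 90.00° ✓; |NE| = 12.40 ✓; bearing(N→W) − bearing(N→E) = 140.0° ✓; |NW| = 12.40 ✓; ∠(NW, WM) = 90.00° ✓; |WM| = 26.00 ✗.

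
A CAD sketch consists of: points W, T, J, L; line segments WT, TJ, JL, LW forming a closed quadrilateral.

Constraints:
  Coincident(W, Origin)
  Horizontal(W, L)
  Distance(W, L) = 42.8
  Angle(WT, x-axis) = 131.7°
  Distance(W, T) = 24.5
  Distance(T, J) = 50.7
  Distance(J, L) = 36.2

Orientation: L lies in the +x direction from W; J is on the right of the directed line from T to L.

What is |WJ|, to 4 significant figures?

26.36

Checks: |TJ| = 50.70 ✓; |JL| = 36.20 ✓.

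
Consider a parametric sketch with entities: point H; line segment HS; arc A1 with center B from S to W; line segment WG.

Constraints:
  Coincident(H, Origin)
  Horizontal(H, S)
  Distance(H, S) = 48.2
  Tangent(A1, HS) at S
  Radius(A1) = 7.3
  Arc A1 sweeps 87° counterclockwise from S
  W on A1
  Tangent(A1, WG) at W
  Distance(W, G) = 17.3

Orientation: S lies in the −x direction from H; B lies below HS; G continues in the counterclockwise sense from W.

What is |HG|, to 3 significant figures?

61.4

H is at the origin; HS is horizontal with |HS| = 48.2 and S on the −x side, so S = (-48.2, 0.00). Tangency of A1 to HS means the radius BS is perpendicular to HS, so B = S + (0, -7.3) = (-48.2, -7.30). On A1, S sits at bearing 90° from B; an 87° counterclockwise sweep puts W at bearing 177°, so W = B + 7.3·(cos 177°, sin 177°) = (-55.5, -6.92). Tangency of A1 to WG means the radius BW is perpendicular to WG, so WG runs along (−sin 177°, cos 177°); with |WG| = 17.3, G = (-56.4, -24.2). Then |HG| = |G − H| = 61.4.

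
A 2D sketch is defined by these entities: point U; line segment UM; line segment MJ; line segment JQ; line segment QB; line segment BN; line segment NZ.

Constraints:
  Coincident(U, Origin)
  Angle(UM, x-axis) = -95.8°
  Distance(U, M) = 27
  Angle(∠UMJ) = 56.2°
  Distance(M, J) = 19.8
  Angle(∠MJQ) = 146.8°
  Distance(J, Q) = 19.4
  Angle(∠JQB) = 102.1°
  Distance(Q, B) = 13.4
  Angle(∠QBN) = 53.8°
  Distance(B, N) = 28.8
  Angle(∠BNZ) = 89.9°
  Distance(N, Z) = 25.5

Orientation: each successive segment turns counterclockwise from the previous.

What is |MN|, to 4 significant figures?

15.69

U is at the origin; UM runs at -95.8° with length 27.0, so M = (-2.729, -26.86). ∠UMJ = 56.2° gives MJ at 28.00° from the x-axis; with |MJ| = 19.8, J = (14.75, -17.57). ∠MJQ = 146.8° gives JQ at 61.20° from the x-axis; with |JQ| = 19.4, Q = (24.10, -0.5659). ∠JQB = 102.1° gives QB at 139.1° from the x-axis; with |QB| = 13.4, B = (13.97, 8.208). ∠QBN = 53.8° gives BN at -94.70° from the x-axis; with |BN| = 28.8, N = (11.61, -20.50). Then |MN| = |N − M| = 15.69.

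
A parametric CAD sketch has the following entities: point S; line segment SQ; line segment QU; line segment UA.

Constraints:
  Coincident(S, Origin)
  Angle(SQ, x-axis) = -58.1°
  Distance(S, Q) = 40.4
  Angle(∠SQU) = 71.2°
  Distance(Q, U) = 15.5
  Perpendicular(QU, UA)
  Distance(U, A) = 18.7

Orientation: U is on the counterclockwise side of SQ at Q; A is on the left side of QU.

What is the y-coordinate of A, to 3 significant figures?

-10.5

S is at the origin; SQ runs at -58.1° with length 40.4, so Q = 40.4·(cos -58.1°, sin -58.1°) = (21.3, -34.3). ∠SQU = 71.2°, so QU runs at -58.1° + (180° − 71.2°) = 50.7° from the x-axis; with |QU| = 15.5, U = Q + 15.5·(cos 50.7°, sin 50.7°) = (31.2, -22.3). QU is perpendicular to UA; with |UA| = 18.7 on the left of QU, A = U + 18.7·(-0.774, 0.633) = (16.7, -10.5). So A.y = -10.5.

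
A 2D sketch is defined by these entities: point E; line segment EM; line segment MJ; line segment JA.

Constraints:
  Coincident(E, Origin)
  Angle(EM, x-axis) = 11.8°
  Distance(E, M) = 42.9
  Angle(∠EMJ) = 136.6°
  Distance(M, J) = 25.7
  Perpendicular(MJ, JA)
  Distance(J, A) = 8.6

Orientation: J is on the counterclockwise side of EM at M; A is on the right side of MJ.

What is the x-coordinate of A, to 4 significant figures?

63.72

E is at the origin; EM runs at 11.8° with length 42.9, so M = 42.9·(cos 11.8°, sin 11.8°) = (41.99, 8.773). ∠EMJ = 136.6°, so MJ runs at 11.8° + (180° − 136.6°) = 55.20° from the x-axis; with |MJ| = 25.7, J = M + 25.7·(cos 55.20°, sin 55.20°) = (56.66, 29.88). MJ ⟂ JA; with |JA| = 8.6 on the right of MJ, A = J + 8.6·(0.8211, -0.5707) = (63.72, 24.97). So A.x = 63.72.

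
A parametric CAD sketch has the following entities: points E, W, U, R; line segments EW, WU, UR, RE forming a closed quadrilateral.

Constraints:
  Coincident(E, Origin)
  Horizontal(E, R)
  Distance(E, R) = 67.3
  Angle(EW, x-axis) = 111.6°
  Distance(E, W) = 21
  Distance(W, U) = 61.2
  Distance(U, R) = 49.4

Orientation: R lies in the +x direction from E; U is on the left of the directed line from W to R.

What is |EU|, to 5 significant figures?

65.862

Checks: |WU| = 61.20 ✓; |UR| = 49.40 ✓.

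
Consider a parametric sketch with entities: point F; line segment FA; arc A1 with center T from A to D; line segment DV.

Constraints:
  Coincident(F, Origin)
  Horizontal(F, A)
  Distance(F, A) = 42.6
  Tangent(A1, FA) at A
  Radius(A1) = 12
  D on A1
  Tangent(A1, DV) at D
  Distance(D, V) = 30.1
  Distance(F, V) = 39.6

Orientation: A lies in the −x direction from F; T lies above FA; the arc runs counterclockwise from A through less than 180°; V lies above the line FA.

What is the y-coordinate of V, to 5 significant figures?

34.558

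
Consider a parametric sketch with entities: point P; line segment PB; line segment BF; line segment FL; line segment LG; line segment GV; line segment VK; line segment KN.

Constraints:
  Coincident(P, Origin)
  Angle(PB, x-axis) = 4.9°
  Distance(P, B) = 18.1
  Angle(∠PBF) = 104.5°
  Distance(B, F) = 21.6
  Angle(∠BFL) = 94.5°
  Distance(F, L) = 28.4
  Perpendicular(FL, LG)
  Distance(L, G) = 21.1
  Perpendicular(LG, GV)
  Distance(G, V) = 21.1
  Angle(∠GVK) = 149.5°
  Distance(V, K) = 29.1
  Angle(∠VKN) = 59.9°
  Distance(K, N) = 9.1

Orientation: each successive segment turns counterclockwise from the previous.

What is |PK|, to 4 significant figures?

39.33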